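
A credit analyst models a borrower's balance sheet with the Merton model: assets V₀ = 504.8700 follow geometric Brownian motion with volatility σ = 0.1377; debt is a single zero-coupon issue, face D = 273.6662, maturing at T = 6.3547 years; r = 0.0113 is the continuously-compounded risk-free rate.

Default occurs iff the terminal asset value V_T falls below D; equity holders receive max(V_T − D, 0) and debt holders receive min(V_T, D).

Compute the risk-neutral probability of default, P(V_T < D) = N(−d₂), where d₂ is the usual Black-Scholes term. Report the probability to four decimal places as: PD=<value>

PD=0.0361

d₁ = [ln(V₀/D) + (r + σ²/2)T] / (σ√T)
   = [ln(504.8700/273.6662) + (0.0113 + 0.5·0.1377²)·6.3547] / (0.1377·√6.3547)
   = [0.612392 + 0.132055] / 0.347121 = 2.144629
d₂ = d₁ − σ√T = 2.144629 − 0.347121 = 1.797507
risk-neutral PD = N(−d₂) = N(-1.797507) = 0.036128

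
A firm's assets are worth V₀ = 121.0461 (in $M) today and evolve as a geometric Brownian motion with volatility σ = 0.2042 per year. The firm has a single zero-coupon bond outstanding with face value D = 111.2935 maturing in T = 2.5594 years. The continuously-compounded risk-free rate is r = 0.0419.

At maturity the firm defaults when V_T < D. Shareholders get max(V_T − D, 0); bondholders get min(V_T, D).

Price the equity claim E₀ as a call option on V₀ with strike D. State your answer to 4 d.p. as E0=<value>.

d₁ = [ln(V₀/D) + (r + σ²/2)T] / (σ√T)
   = [ln(121.0461/111.2935) + (0.0419 + 0.5·0.2042²)·2.5594] / (0.2042·√2.5594)
   = [0.084001 + 0.160599] / 0.326682 = 0.748741
d₂ = d₁ − σ√T = 0.748741 − 0.326682 = 0.422059
N(d₁) = 0.772993,  N(d₂) = 0.663509,  e^(−rT) = 0.898311
E₀ = V₀·N(d₁) − D·e^(−rT)·N(d₂)
   = 121.0461·0.772993 − 111.2935·0.898311·0.663509 = 27.232718

E0=27.2327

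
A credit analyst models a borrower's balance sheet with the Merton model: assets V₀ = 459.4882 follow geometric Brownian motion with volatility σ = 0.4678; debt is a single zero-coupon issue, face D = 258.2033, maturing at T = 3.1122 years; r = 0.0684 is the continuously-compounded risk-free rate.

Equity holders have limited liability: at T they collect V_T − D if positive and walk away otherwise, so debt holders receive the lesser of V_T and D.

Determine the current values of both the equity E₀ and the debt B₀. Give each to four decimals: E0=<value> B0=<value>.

E0=272.7201 B0=186.7681

d₁ = [ln(V₀/D) + (r + σ²/2)T] / (σ√T)
   = [ln(459.4882/258.2033) + (0.0684 + 0.5·0.4678²)·3.1122] / (0.4678·√3.1122)
   = [0.576366 + 0.553406] / 0.825266 = 1.368980
d₂ = d₁ − σ√T = 1.368980 − 0.825266 = 0.543714
N(d₁) = 0.914497,  N(d₂) = 0.706681,  e^(−rT) = 0.808258
E₀ = V₀·N(d₁) − D·e^(−rT)·N(d₂)
   = 459.4882·0.914497 − 258.2033·0.808258·0.706681 = 272.720090
B₀ = V₀ − E₀ = 459.4882 − 272.720090 = 186.768110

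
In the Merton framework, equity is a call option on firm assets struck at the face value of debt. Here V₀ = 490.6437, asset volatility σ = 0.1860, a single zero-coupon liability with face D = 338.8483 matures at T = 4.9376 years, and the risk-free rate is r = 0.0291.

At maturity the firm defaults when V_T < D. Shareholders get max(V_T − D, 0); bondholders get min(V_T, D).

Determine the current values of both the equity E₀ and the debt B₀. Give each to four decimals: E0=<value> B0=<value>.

E0=205.0765 B0=285.5672

d₁ = [ln(V₀/D) + (r + σ²/2)T] / (σ√T)
   = [ln(490.6437/338.8483) + (0.0291 + 0.5·0.1860²)·4.9376] / (0.1860·√4.9376)
   = [0.370166 + 0.229095] / 0.413305 = 1.449922
d₂ = d₁ − σ√T = 1.449922 − 0.413305 = 1.036617
N(d₁) = 0.926460,  N(d₂) = 0.850043,  e^(−rT) = 0.866161
E₀ = V₀·N(d₁) − D·e^(−rT)·N(d₂)
   = 490.6437·0.926460 − 338.8483·0.866161·0.850043 = 205.076464
B₀ = V₀ − E₀ = 490.6437 − 205.076464 = 285.567236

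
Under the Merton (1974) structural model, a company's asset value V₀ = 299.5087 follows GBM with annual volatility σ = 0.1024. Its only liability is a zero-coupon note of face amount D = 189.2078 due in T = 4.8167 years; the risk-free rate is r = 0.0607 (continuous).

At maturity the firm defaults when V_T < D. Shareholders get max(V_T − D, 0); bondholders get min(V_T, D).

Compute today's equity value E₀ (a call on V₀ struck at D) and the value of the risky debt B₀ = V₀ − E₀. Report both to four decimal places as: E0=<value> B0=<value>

E0=158.2720 B0=141.2367

d₁ = [ln(V₀/D) + (r + σ²/2)T] / (σ√T)
   = [ln(299.5087/189.2078) + (0.0607 + 0.5·0.1024²)·4.8167] / (0.1024·√4.8167)
   = [0.459298 + 0.317627] / 0.224737 = 3.457038
d₂ = d₁ − σ√T = 3.457038 − 0.224737 = 3.232301
N(d₁) = 0.999727,  N(d₂) = 0.999386,  e^(−rT) = 0.746490
E₀ = V₀·N(d₁) − D·e^(−rT)·N(d₂)
   = 299.5087·0.999727 − 189.2078·0.746490·0.999386 = 158.271991
B₀ = V₀ − E₀ = 299.5087 − 158.271991 = 141.236709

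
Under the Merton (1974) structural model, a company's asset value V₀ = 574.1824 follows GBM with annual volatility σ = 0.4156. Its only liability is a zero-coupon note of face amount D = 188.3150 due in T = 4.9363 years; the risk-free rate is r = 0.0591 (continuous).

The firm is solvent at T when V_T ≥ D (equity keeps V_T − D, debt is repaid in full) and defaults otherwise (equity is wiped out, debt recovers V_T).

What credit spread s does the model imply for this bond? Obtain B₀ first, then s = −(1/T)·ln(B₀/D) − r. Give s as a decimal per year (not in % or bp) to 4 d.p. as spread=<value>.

d₁ = [ln(V₀/D) + (r + σ²/2)T] / (σ√T)
   = [ln(574.1824/188.3150) + (0.0591 + 0.5·0.4156²)·4.9363] / (0.4156·√4.9363)
   = [1.114831 + 0.718042] / 0.923371 = 1.984980
d₂ = d₁ − σ√T = 1.984980 − 0.923371 = 1.061609
N(d₁) = 0.976427,  N(d₂) = 0.855793,  e^(−rT) = 0.746966
E₀ = V₀·N(d₁) − D·e^(−rT)·N(d₂)
   = 574.1824·0.976427 − 188.3150·0.746966·0.855793 = 440.266877
B₀ = V₀ − E₀ = 574.1824 − 440.266877 = 133.915523
spread = −(1/T)·ln(B₀/D) − r = −(1/4.9363)·ln(133.915523/188.3150) − 0.0591 = 0.00996122

spread=0.0100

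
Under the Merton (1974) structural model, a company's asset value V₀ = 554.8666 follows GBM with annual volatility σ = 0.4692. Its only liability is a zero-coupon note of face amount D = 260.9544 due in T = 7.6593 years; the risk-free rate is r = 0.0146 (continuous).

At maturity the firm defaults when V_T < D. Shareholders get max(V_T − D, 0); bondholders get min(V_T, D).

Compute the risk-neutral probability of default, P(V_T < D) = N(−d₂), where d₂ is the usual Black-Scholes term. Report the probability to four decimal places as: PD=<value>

d₁ = [ln(V₀/D) + (r + σ²/2)T] / (σ√T)
   = [ln(554.8666/260.9544) + (0.0146 + 0.5·0.4692²)·7.6593] / (0.4692·√7.6593)
   = [0.754382 + 0.954918] / 1.298532 = 1.316333
d₂ = d₁ − σ√T = 1.316333 − 1.298532 = 0.017801
risk-neutral PD = N(−d₂) = N(-0.017801) = 0.492899

PD=0.4929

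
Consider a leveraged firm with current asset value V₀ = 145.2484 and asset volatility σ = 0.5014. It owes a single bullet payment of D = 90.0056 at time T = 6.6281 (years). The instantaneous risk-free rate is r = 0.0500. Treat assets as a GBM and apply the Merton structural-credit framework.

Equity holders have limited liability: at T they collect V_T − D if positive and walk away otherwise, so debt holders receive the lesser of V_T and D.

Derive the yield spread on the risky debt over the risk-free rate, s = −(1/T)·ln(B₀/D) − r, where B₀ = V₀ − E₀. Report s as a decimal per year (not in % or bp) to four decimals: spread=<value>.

d₁ = [ln(V₀/D) + (r + σ²/2)T] / (σ√T)
   = [ln(145.2484/90.0056) + (0.0500 + 0.5·0.5014²)·6.6281] / (0.5014·√6.6281)
   = [0.478573 + 1.164564] / 1.290859 = 1.272902
d₂ = d₁ − σ√T = 1.272902 − 1.290859 = -0.017957
N(d₁) = 0.898474,  N(d₂) = 0.492837,  e^(−rT) = 0.717914
E₀ = V₀·N(d₁) − D·e^(−rT)·N(d₂)
   = 145.2484·0.898474 − 90.0056·0.717914·0.492837 = 98.656573
B₀ = V₀ − E₀ = 145.2484 − 98.656573 = 46.591827
spread = −(1/T)·ln(B₀/D) − r = −(1/6.6281)·ln(46.591827/90.0056) − 0.0500 = 0.04934170

spread=0.0493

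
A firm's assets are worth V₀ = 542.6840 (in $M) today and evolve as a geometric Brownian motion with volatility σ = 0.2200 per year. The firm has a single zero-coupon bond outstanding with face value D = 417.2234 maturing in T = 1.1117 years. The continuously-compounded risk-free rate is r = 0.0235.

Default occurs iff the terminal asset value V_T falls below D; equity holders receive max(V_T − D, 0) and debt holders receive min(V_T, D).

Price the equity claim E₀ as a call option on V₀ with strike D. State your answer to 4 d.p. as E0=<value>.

d₁ = [ln(V₀/D) + (r + σ²/2)T] / (σ√T)
   = [ln(542.6840/417.2234) + (0.0235 + 0.5·0.2200²)·1.1117] / (0.2200·√1.1117)
   = [0.262905 + 0.053028] / 0.231962 = 1.362006
d₂ = d₁ − σ√T = 1.362006 − 0.231962 = 1.130045
N(d₁) = 0.913402,  N(d₂) = 0.870771,  e^(−rT) = 0.974213
E₀ = V₀·N(d₁) − D·e^(−rT)·N(d₂)
   = 542.6840·0.913402 − 417.2234·0.974213·0.870771 = 141.750980

E0=141.7510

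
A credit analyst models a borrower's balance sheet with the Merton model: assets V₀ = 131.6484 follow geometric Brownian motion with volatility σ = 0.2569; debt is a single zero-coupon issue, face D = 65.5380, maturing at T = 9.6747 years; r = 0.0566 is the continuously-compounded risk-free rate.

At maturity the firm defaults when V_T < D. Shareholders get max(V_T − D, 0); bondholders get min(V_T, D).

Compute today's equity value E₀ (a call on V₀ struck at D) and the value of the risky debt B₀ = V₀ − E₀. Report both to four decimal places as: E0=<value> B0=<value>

d₁ = [ln(V₀/D) + (r + σ²/2)T] / (σ√T)
   = [ln(131.6484/65.5380) + (0.0566 + 0.5·0.2569²)·9.6747] / (0.2569·√9.6747)
   = [0.697505 + 0.866842] / 0.799066 = 1.957717
d₂ = d₁ − σ√T = 1.957717 − 0.799066 = 1.158651
N(d₁) = 0.974868,  N(d₂) = 0.876701,  e^(−rT) = 0.578343
E₀ = V₀·N(d₁) − D·e^(−rT)·N(d₂)
   = 131.6484·0.974868 − 65.5380·0.578343·0.876701 = 95.109883
B₀ = V₀ − E₀ = 131.6484 − 95.109883 = 36.538517

E0=95.1099 B0=36.5385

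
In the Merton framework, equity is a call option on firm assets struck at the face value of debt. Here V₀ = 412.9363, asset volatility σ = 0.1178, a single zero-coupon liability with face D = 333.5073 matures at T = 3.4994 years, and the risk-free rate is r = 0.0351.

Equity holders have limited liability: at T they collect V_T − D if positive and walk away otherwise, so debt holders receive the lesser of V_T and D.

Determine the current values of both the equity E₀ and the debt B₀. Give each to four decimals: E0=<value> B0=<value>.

d₁ = [ln(V₀/D) + (r + σ²/2)T] / (σ√T)
   = [ln(412.9363/333.5073) + (0.0351 + 0.5·0.1178²)·3.4994] / (0.1178·√3.4994)
   = [0.213629 + 0.147109] / 0.220365 = 1.637004
d₂ = d₁ − σ√T = 1.637004 − 0.220365 = 1.416639
N(d₁) = 0.949185,  N(d₂) = 0.921706,  e^(−rT) = 0.884415
E₀ = V₀·N(d₁) − D·e^(−rT)·N(d₂)
   = 412.9363·0.949185 − 333.5073·0.884415·0.921706 = 120.087749
B₀ = V₀ − E₀ = 412.9363 − 120.087749 = 292.848551

E0=120.0877 B0=292.8486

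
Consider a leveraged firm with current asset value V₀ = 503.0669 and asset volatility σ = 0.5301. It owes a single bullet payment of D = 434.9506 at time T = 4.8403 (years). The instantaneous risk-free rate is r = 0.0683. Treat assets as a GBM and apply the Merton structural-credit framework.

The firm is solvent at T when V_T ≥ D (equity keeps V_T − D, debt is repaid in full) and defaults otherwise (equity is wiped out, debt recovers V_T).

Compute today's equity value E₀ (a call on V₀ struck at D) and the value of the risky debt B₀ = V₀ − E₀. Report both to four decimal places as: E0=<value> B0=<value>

d₁ = [ln(V₀/D) + (r + σ²/2)T] / (σ√T)
   = [ln(503.0669/434.9506) + (0.0683 + 0.5·0.5301²)·4.8403] / (0.5301·√4.8403)
   = [0.145491 + 1.010669] / 1.166256 = 0.991343
d₂ = d₁ − σ√T = 0.991343 − 1.166256 = -0.174913
N(d₁) = 0.839241,  N(d₂) = 0.430574,  e^(−rT) = 0.718498
E₀ = V₀·N(d₁) − D·e^(−rT)·N(d₂)
   = 503.0669·0.839241 − 434.9506·0.718498·0.430574 = 287.635203
B₀ = V₀ − E₀ = 503.0669 − 287.635203 = 215.431697

E0=287.6352 B0=215.4317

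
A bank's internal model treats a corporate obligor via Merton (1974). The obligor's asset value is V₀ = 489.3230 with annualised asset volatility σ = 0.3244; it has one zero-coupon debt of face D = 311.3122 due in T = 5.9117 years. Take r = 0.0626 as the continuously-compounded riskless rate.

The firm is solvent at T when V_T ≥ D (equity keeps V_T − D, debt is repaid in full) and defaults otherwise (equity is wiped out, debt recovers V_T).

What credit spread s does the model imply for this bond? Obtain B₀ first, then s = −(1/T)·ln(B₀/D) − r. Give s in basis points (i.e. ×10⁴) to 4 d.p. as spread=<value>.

d₁ = [ln(V₀/D) + (r + σ²/2)T] / (σ√T)
   = [ln(489.3230/311.3122) + (0.0626 + 0.5·0.3244²)·5.9117] / (0.3244·√5.9117)
   = [0.452227 + 0.681132] / 0.788746 = 1.436913
d₂ = d₁ − σ√T = 1.436913 − 0.788746 = 0.648167
N(d₁) = 0.924629,  N(d₂) = 0.741562,  e^(−rT) = 0.690684
E₀ = V₀·N(d₁) − D·e^(−rT)·N(d₂)
   = 489.3230·0.924629 − 311.3122·0.690684·0.741562 = 292.992633
B₀ = V₀ − E₀ = 489.3230 − 292.992633 = 196.330367
spread = −(1/T)·ln(B₀/D) − r = −(1/5.9117)·ln(196.330367/311.3122) − 0.0626 = 0.01538053
in basis points: 0.01538053 × 10⁴ = 153.8053 bp

spread=153.8053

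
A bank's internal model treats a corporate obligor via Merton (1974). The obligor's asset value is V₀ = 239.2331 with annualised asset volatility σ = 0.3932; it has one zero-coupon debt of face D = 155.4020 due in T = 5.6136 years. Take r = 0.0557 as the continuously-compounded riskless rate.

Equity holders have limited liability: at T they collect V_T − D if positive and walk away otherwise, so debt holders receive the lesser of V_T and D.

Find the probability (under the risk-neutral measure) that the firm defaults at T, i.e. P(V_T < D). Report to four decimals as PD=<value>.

d₁ = [ln(V₀/D) + (r + σ²/2)T] / (σ√T)
   = [ln(239.2331/155.4020) + (0.0557 + 0.5·0.3932²)·5.6136] / (0.3932·√5.6136)
   = [0.431423 + 0.746626] / 0.931610 = 1.264530
d₂ = d₁ − σ√T = 1.264530 − 0.931610 = 0.332920
risk-neutral PD = N(−d₂) = N(-0.332920) = 0.369597

PD=0.3696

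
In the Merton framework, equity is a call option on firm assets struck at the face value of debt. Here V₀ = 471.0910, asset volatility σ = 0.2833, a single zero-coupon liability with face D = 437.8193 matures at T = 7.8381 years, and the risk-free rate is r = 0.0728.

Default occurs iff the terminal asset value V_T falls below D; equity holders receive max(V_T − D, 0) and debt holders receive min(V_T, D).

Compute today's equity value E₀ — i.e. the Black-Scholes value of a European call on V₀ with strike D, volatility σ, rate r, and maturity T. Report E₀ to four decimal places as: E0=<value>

d₁ = [ln(V₀/D) + (r + σ²/2)T] / (σ√T)
   = [ln(471.0910/437.8193) + (0.0728 + 0.5·0.2833²)·7.8381] / (0.2833·√7.8381)
   = [0.073245 + 0.885152] / 0.793144 = 1.208352
d₂ = d₁ − σ√T = 1.208352 − 0.793144 = 0.415209
N(d₁) = 0.886544,  N(d₂) = 0.661005,  e^(−rT) = 0.565178
E₀ = V₀·N(d₁) − D·e^(−rT)·N(d₂)
   = 471.0910·0.886544 − 437.8193·0.565178·0.661005 = 254.079791

E0=254.0798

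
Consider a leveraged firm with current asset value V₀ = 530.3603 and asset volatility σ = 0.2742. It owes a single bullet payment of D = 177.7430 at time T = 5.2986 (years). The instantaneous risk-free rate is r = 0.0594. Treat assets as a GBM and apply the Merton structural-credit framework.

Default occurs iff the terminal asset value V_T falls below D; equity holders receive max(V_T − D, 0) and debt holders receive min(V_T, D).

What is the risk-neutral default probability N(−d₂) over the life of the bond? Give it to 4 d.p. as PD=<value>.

d₁ = [ln(V₀/D) + (r + σ²/2)T] / (σ√T)
   = [ln(530.3603/177.7430) + (0.0594 + 0.5·0.2742²)·5.2986] / (0.2742·√5.2986)
   = [1.093218 + 0.513926] / 0.631172 = 2.546284
d₂ = d₁ − σ√T = 2.546284 − 0.631172 = 1.915111
risk-neutral PD = N(−d₂) = N(-1.915111) = 0.027739

PD=0.0277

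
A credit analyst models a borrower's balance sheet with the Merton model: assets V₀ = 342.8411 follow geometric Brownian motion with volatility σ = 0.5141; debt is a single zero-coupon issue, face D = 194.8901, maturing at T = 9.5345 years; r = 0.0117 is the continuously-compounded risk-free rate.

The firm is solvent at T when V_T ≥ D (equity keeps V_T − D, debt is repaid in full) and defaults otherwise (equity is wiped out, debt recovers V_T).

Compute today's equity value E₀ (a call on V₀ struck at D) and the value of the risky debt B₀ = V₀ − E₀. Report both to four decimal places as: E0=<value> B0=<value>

d₁ = [ln(V₀/D) + (r + σ²/2)T] / (σ√T)
   = [ln(342.8411/194.8901) + (0.0117 + 0.5·0.5141²)·9.5345] / (0.5141·√9.5345)
   = [0.564831 + 1.371532] / 1.587437 = 1.219805
d₂ = d₁ − σ√T = 1.219805 − 1.587437 = -0.367633
N(d₁) = 0.888731,  N(d₂) = 0.356574,  e^(−rT) = 0.894443
E₀ = V₀·N(d₁) − D·e^(−rT)·N(d₂)
   = 342.8411·0.888731 − 194.8901·0.894443·0.356574 = 242.536097
B₀ = V₀ − E₀ = 342.8411 − 242.536097 = 100.305003

E0=242.5361 B0=100.3050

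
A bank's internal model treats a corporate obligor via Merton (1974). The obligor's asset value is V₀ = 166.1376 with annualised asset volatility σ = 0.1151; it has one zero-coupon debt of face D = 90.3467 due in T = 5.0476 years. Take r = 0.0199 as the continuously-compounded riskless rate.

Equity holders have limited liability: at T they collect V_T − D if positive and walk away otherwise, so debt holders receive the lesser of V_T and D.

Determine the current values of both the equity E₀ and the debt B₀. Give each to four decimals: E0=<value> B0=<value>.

d₁ = [ln(V₀/D) + (r + σ²/2)T] / (σ√T)
   = [ln(166.1376/90.3467) + (0.0199 + 0.5·0.1151²)·5.0476] / (0.1151·√5.0476)
   = [0.609162 + 0.133883] / 0.258594 = 2.873406
d₂ = d₁ − σ√T = 2.873406 − 0.258594 = 2.614812
N(d₁) = 0.997970,  N(d₂) = 0.995536,  e^(−rT) = 0.904433
E₀ = V₀·N(d₁) − D·e^(−rT)·N(d₂)
   = 166.1376·0.997970 − 90.3467·0.904433·0.995536 = 84.452510
B₀ = V₀ − E₀ = 166.1376 − 84.452510 = 81.685090

E0=84.4525 B0=81.6851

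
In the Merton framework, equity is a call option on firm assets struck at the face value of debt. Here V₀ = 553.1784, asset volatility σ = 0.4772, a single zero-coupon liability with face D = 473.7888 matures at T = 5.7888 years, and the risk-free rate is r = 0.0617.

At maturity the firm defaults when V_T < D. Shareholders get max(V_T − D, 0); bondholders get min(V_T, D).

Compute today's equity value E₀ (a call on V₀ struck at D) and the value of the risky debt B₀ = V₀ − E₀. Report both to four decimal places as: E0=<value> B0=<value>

d₁ = [ln(V₀/D) + (r + σ²/2)T] / (σ√T)
   = [ln(553.1784/473.7888) + (0.0617 + 0.5·0.4772²)·5.7888] / (0.4772·√5.7888)
   = [0.154919 + 1.016281] / 1.148140 = 1.020085
d₂ = d₁ − σ√T = 1.020085 − 1.148140 = -0.128054
N(d₁) = 0.846156,  N(d₂) = 0.449053,  e^(−rT) = 0.699654
E₀ = V₀·N(d₁) − D·e^(−rT)·N(d₂)
   = 553.1784·0.846156 − 473.7888·0.699654·0.449053 = 319.219382
B₀ = V₀ − E₀ = 553.1784 − 319.219382 = 233.959018

E0=319.2194 B0=233.9590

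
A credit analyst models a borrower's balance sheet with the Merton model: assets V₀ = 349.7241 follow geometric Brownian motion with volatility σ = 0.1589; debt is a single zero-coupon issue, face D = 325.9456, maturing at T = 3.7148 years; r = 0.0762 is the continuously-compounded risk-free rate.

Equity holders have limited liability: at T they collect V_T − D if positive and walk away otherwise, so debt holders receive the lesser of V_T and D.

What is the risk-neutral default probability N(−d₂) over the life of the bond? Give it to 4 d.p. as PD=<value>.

PD=0.1584

d₁ = [ln(V₀/D) + (r + σ²/2)T] / (σ√T)
   = [ln(349.7241/325.9456) + (0.0762 + 0.5·0.1589²)·3.7148] / (0.1589·√3.7148)
   = [0.070414 + 0.329966] / 0.306261 = 1.307316
d₂ = d₁ − σ√T = 1.307316 − 0.306261 = 1.001055
risk-neutral PD = N(−d₂) = N(-1.001055) = 0.158400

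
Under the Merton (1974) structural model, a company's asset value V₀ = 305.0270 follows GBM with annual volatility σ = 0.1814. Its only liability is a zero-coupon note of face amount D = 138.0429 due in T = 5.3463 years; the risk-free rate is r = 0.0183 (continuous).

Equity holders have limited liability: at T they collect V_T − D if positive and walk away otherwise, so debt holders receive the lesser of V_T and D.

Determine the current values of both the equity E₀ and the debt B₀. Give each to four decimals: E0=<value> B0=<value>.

d₁ = [ln(V₀/D) + (r + σ²/2)T] / (σ√T)
   = [ln(305.0270/138.0429) + (0.0183 + 0.5·0.1814²)·5.3463] / (0.1814·√5.3463)
   = [0.792836 + 0.185800] / 0.419434 = 2.333227
d₂ = d₁ − σ√T = 2.333227 − 0.419434 = 1.913793
N(d₁) = 0.990182,  N(d₂) = 0.972177,  e^(−rT) = 0.906796
E₀ = V₀·N(d₁) − D·e^(−rT)·N(d₂)
   = 305.0270·0.990182 − 138.0429·0.906796·0.972177 = 180.338234
B₀ = V₀ − E₀ = 305.0270 − 180.338234 = 124.688766

E0=180.3382 B0=124.6888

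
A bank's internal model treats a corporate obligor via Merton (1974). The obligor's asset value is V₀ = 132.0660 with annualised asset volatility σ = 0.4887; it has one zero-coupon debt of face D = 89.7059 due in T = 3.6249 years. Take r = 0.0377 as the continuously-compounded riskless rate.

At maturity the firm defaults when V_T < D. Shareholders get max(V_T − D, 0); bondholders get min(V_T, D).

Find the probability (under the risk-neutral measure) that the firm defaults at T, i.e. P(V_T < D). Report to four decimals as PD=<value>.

PD=0.4612

d₁ = [ln(V₀/D) + (r + σ²/2)T] / (σ√T)
   = [ln(132.0660/89.7059) + (0.0377 + 0.5·0.4887²)·3.6249] / (0.4887·√3.6249)
   = [0.386765 + 0.569522] / 0.930444 = 1.027775
d₂ = d₁ − σ√T = 1.027775 − 0.930444 = 0.097331
risk-neutral PD = N(−d₂) = N(-0.097331) = 0.461232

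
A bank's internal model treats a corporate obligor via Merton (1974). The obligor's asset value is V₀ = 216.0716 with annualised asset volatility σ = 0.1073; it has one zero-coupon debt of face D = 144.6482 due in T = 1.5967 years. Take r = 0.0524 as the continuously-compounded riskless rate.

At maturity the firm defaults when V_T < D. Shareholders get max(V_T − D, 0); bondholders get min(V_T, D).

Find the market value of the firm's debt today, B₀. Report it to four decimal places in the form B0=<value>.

d₁ = [ln(V₀/D) + (r + σ²/2)T] / (σ√T)
   = [ln(216.0716/144.6482) + (0.0524 + 0.5·0.1073²)·1.5967] / (0.1073·√1.5967)
   = [0.401305 + 0.092859] / 0.135585 = 3.644682
d₂ = d₁ − σ√T = 3.644682 − 0.135585 = 3.509097
N(d₁) = 0.999866,  N(d₂) = 0.999775,  e^(−rT) = 0.919737
E₀ = V₀·N(d₁) − D·e^(−rT)·N(d₂)
   = 216.0716·0.999866 − 144.6482·0.919737·0.999775 = 83.034225
B₀ = V₀ − E₀ = 216.0716 − 83.034225 = 133.037375

B0=133.0374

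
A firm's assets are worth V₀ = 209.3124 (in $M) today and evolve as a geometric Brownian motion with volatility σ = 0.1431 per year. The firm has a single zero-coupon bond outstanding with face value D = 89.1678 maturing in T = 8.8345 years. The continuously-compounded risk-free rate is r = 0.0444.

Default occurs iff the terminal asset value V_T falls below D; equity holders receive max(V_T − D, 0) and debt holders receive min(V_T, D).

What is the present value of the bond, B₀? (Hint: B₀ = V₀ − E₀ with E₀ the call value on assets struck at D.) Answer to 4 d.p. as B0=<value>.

d₁ = [ln(V₀/D) + (r + σ²/2)T] / (σ√T)
   = [ln(209.3124/89.1678) + (0.0444 + 0.5·0.1431²)·8.8345] / (0.1431·√8.8345)
   = [0.853308 + 0.482707] / 0.425335 = 3.141091
d₂ = d₁ − σ√T = 3.141091 − 0.425335 = 2.715757
N(d₁) = 0.999158,  N(d₂) = 0.996694,  e^(−rT) = 0.675534
E₀ = V₀·N(d₁) − D·e^(−rT)·N(d₂)
   = 209.3124·0.999158 − 89.1678·0.675534·0.996694 = 149.099516
B₀ = V₀ − E₀ = 209.3124 − 149.099516 = 60.212884

B0=60.2129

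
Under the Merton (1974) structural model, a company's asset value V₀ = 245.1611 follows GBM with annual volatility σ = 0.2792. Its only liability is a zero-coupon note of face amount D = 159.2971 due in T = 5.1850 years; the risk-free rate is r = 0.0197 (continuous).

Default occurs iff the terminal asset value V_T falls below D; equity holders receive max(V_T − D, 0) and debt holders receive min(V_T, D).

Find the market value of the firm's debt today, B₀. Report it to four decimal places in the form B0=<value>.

d₁ = [ln(V₀/D) + (r + σ²/2)T] / (σ√T)
   = [ln(245.1611/159.2971) + (0.0197 + 0.5·0.2792²)·5.1850] / (0.2792·√5.1850)
   = [0.431145 + 0.304237] / 0.635755 = 1.156705
d₂ = d₁ − σ√T = 1.156705 − 0.635755 = 0.520950
N(d₁) = 0.876304,  N(d₂) = 0.698799,  e^(−rT) = 0.902899
E₀ = V₀·N(d₁) − D·e^(−rT)·N(d₂)
   = 245.1611·0.876304 − 159.2971·0.902899·0.698799 = 114.327810
B₀ = V₀ − E₀ = 245.1611 − 114.327810 = 130.833290

B0=130.8333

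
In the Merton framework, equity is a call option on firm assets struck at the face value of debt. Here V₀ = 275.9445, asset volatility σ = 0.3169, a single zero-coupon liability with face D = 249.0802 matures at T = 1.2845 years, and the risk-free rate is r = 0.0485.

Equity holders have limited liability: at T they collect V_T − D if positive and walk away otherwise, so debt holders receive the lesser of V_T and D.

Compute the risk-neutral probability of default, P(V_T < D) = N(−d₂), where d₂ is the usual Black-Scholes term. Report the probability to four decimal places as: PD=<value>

PD=0.3901

d₁ = [ln(V₀/D) + (r + σ²/2)T] / (σ√T)
   = [ln(275.9445/249.0802) + (0.0485 + 0.5·0.3169²)·1.2845] / (0.3169·√1.2845)
   = [0.102425 + 0.126797] / 0.359161 = 0.638213
d₂ = d₁ − σ√T = 0.638213 − 0.359161 = 0.279052
risk-neutral PD = N(−d₂) = N(-0.279052) = 0.390102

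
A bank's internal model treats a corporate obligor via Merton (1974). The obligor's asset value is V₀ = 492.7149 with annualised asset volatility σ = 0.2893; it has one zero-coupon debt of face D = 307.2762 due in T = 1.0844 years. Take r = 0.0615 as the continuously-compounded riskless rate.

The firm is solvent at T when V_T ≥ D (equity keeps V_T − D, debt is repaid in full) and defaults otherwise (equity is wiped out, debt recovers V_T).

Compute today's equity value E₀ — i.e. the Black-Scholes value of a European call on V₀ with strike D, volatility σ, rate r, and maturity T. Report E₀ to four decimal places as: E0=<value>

E0=206.9134

d₁ = [ln(V₀/D) + (r + σ²/2)T] / (σ√T)
   = [ln(492.7149/307.2762) + (0.0615 + 0.5·0.2893²)·1.0844] / (0.2893·√1.0844)
   = [0.472184 + 0.112070] / 0.301261 = 1.939358
d₂ = d₁ − σ√T = 1.939358 − 0.301261 = 1.638097
N(d₁) = 0.973771,  N(d₂) = 0.949299,  e^(−rT) = 0.935485
E₀ = V₀·N(d₁) − D·e^(−rT)·N(d₂)
   = 492.7149·0.973771 − 307.2762·0.935485·0.949299 = 206.913428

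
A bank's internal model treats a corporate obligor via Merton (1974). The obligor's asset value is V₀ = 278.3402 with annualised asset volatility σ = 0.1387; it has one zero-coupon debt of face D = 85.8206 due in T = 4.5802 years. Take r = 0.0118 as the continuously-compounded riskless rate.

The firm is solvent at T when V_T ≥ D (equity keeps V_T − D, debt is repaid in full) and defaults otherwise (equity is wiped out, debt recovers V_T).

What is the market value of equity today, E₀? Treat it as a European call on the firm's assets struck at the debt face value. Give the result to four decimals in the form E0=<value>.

E0=197.0349

d₁ = [ln(V₀/D) + (r + σ²/2)T] / (σ√T)
   = [ln(278.3402/85.8206) + (0.0118 + 0.5·0.1387²)·4.5802] / (0.1387·√4.5802)
   = [1.176585 + 0.098103] / 0.296837 = 4.294228
d₂ = d₁ − σ√T = 4.294228 − 0.296837 = 3.997390
N(d₁) = 0.999991,  N(d₂) = 0.999968,  e^(−rT) = 0.947388
E₀ = V₀·N(d₁) − D·e^(−rT)·N(d₂)
   = 278.3402·0.999991 − 85.8206·0.947388·0.999968 = 197.034941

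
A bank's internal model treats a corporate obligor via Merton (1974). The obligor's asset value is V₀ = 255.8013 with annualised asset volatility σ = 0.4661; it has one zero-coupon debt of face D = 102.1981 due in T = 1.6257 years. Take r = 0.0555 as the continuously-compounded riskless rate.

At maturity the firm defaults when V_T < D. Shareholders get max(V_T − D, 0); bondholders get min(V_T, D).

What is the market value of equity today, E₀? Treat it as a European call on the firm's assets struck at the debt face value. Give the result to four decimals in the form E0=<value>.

E0=164.0627

d₁ = [ln(V₀/D) + (r + σ²/2)T] / (σ√T)
   = [ln(255.8013/102.1981) + (0.0555 + 0.5·0.4661²)·1.6257] / (0.4661·√1.6257)
   = [0.917488 + 0.266817] / 0.594291 = 1.992803
d₂ = d₁ − σ√T = 1.992803 − 0.594291 = 1.398512
N(d₁) = 0.976858,  N(d₂) = 0.919020,  e^(−rT) = 0.913724
E₀ = V₀·N(d₁) − D·e^(−rT)·N(d₂)
   = 255.8013·0.976858 − 102.1981·0.913724·0.919020 = 164.062738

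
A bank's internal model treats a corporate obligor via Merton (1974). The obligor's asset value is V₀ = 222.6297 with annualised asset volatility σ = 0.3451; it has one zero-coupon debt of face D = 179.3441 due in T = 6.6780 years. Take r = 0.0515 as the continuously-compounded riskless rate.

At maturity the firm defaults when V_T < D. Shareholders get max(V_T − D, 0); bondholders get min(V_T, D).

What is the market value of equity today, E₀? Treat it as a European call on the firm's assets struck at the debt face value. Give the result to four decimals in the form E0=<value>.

E0=118.3795

d₁ = [ln(V₀/D) + (r + σ²/2)T] / (σ√T)
   = [ln(222.6297/179.3441) + (0.0515 + 0.5·0.3451²)·6.6780] / (0.3451·√6.6780)
   = [0.216204 + 0.741572] / 0.891801 = 1.073978
d₂ = d₁ − σ√T = 1.073978 − 0.891801 = 0.182177
N(d₁) = 0.858584,  N(d₂) = 0.572278,  e^(−rT) = 0.708988
E₀ = V₀·N(d₁) − D·e^(−rT)·N(d₂)
   = 222.6297·0.858584 − 179.3441·0.708988·0.572278 = 118.379513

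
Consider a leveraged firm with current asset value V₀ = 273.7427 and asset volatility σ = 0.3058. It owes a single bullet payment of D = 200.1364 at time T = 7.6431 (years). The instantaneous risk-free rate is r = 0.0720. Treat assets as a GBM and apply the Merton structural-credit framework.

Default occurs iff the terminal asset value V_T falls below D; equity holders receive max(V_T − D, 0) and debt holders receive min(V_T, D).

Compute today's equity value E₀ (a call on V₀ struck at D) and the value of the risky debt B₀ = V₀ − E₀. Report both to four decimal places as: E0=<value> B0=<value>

d₁ = [ln(V₀/D) + (r + σ²/2)T] / (σ√T)
   = [ln(273.7427/200.1364) + (0.0720 + 0.5·0.3058²)·7.6431] / (0.3058·√7.6431)
   = [0.313189 + 0.907670] / 0.845419 = 1.444088
d₂ = d₁ − σ√T = 1.444088 − 0.845419 = 0.598668
N(d₁) = 0.925643,  N(d₂) = 0.725303,  e^(−rT) = 0.576775
E₀ = V₀·N(d₁) − D·e^(−rT)·N(d₂)
   = 273.7427·0.925643 − 200.1364·0.576775·0.725303 = 169.663606
B₀ = V₀ − E₀ = 273.7427 − 169.663606 = 104.079094

E0=169.6636 B0=104.0791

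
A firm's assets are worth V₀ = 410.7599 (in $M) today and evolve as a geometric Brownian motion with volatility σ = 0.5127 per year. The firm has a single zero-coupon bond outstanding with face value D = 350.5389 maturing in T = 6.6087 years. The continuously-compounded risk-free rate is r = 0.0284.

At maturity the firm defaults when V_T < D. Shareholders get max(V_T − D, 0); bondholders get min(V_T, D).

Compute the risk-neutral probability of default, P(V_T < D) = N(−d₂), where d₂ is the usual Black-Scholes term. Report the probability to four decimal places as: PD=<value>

d₁ = [ln(V₀/D) + (r + σ²/2)T] / (σ√T)
   = [ln(410.7599/350.5389) + (0.0284 + 0.5·0.5127²)·6.6087] / (0.5127·√6.6087)
   = [0.158537 + 1.056273] / 1.318018 = 0.921695
d₂ = d₁ − σ√T = 0.921695 − 1.318018 = -0.396323
risk-neutral PD = N(−d₂) = N(0.396323) = 0.654067

PD=0.6541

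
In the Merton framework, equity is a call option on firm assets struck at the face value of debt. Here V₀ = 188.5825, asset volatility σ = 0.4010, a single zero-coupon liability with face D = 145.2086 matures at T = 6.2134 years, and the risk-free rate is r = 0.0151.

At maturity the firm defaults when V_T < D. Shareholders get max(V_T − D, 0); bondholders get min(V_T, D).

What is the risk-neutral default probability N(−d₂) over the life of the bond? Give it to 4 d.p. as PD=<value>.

PD=0.5574

d₁ = [ln(V₀/D) + (r + σ²/2)T] / (σ√T)
   = [ln(188.5825/145.2086) + (0.0151 + 0.5·0.4010²)·6.2134] / (0.4010·√6.2134)
   = [0.261364 + 0.593383] / 0.999560 = 0.855123
d₂ = d₁ − σ√T = 0.855123 − 0.999560 = -0.144437
risk-neutral PD = N(−d₂) = N(0.144437) = 0.557422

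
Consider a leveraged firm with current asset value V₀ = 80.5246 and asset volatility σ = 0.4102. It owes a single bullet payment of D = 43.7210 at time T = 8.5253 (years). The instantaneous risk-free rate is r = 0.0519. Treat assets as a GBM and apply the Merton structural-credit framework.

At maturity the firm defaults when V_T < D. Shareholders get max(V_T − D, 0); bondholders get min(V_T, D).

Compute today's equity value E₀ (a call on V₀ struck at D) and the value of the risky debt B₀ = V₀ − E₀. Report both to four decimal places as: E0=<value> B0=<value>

d₁ = [ln(V₀/D) + (r + σ²/2)T] / (σ√T)
   = [ln(80.5246/43.7210) + (0.0519 + 0.5·0.4102²)·8.5253] / (0.4102·√8.5253)
   = [0.610734 + 1.159714] / 1.197707 = 1.478198
d₂ = d₁ − σ√T = 1.478198 − 1.197707 = 0.280491
N(d₁) = 0.930323,  N(d₂) = 0.610450,  e^(−rT) = 0.642452
E₀ = V₀·N(d₁) − D·e^(−rT)·N(d₂)
   = 80.5246·0.930323 − 43.7210·0.642452·0.610450 = 57.767150
B₀ = V₀ − E₀ = 80.5246 − 57.767150 = 22.757450

E0=57.7672 B0=22.7574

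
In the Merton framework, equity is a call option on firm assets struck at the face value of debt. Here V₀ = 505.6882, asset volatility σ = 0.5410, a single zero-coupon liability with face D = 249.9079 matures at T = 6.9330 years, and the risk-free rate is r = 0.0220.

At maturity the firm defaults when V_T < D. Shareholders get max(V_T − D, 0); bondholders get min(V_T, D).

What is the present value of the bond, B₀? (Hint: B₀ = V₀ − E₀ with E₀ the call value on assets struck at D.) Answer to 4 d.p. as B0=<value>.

d₁ = [ln(V₀/D) + (r + σ²/2)T] / (σ√T)
   = [ln(505.6882/249.9079) + (0.0220 + 0.5·0.5410²)·6.9330] / (0.5410·√6.9330)
   = [0.704828 + 1.167105] / 1.424485 = 1.314112
d₂ = d₁ − σ√T = 1.314112 − 1.424485 = -0.110373
N(d₁) = 0.905596,  N(d₂) = 0.456057,  e^(−rT) = 0.858537
E₀ = V₀·N(d₁) − D·e^(−rT)·N(d₂)
   = 505.6882·0.905596 − 249.9079·0.858537·0.456057 = 360.099781
B₀ = V₀ − E₀ = 505.6882 − 360.099781 = 145.588419

B0=145.5884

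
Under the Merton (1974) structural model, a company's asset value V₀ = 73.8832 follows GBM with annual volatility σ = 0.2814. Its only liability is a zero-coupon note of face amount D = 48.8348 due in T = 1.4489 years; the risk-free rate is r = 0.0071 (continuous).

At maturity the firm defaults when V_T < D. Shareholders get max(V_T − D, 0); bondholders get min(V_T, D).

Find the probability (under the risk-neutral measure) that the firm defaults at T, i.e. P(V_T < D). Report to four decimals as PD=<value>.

PD=0.1393

d₁ = [ln(V₀/D) + (r + σ²/2)T] / (σ√T)
   = [ln(73.8832/48.8348) + (0.0071 + 0.5·0.2814²)·1.4489] / (0.2814·√1.4489)
   = [0.414042 + 0.067653] / 0.338722 = 1.422098
d₂ = d₁ − σ√T = 1.422098 − 0.338722 = 1.083376
risk-neutral PD = N(−d₂) = N(-1.083376) = 0.139321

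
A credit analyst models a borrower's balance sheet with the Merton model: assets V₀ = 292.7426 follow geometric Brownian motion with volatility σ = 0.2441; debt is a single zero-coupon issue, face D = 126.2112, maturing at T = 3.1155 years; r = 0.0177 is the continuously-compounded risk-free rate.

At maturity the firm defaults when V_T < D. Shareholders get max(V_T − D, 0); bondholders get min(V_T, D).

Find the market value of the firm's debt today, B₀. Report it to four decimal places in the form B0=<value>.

B0=118.9003

d₁ = [ln(V₀/D) + (r + σ²/2)T] / (σ√T)
   = [ln(292.7426/126.2112) + (0.0177 + 0.5·0.2441²)·3.1155] / (0.2441·√3.1155)
   = [0.841337 + 0.147963] / 0.430856 = 2.296128
d₂ = d₁ − σ√T = 2.296128 − 0.430856 = 1.865273
N(d₁) = 0.989166,  N(d₂) = 0.968928,  e^(−rT) = 0.946349
E₀ = V₀·N(d₁) − D·e^(−rT)·N(d₂)
   = 292.7426·0.989166 − 126.2112·0.946349·0.968928 = 173.842347
B₀ = V₀ − E₀ = 292.7426 − 173.842347 = 118.900253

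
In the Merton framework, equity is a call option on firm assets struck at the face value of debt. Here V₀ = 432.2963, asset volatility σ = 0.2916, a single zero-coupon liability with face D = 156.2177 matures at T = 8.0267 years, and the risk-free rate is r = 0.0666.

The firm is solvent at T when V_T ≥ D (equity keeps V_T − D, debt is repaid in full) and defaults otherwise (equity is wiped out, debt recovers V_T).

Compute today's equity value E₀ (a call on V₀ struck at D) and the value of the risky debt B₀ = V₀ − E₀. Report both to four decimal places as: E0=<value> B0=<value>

d₁ = [ln(V₀/D) + (r + σ²/2)T] / (σ√T)
   = [ln(432.2963/156.2177) + (0.0666 + 0.5·0.2916²)·8.0267] / (0.2916·√8.0267)
   = [1.017861 + 0.875836] / 0.826145 = 2.292209
d₂ = d₁ − σ√T = 2.292209 − 0.826145 = 1.466065
N(d₁) = 0.989053,  N(d₂) = 0.928685,  e^(−rT) = 0.585916
E₀ = V₀·N(d₁) − D·e^(−rT)·N(d₂)
   = 432.2963·0.989053 − 156.2177·0.585916·0.928685 = 342.561066
B₀ = V₀ − E₀ = 432.2963 − 342.561066 = 89.735234

E0=342.5611 B0=89.7352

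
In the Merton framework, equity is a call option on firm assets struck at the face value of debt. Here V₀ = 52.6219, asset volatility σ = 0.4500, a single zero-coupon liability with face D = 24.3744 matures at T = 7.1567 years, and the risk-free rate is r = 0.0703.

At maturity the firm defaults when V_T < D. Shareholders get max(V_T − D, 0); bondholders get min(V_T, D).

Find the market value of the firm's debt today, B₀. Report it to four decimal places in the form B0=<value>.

d₁ = [ln(V₀/D) + (r + σ²/2)T] / (σ√T)
   = [ln(52.6219/24.3744) + (0.0703 + 0.5·0.4500²)·7.1567] / (0.4500·√7.1567)
   = [0.769599 + 1.227732] / 1.203840 = 1.659133
d₂ = d₁ − σ√T = 1.659133 − 1.203840 = 0.455292
N(d₁) = 0.951455,  N(d₂) = 0.675550,  e^(−rT) = 0.604644
E₀ = V₀·N(d₁) − D·e^(−rT)·N(d₂)
   = 52.6219·0.951455 − 24.3744·0.604644·0.675550 = 40.111249
B₀ = V₀ − E₀ = 52.6219 − 40.111249 = 12.510651

B0=12.5107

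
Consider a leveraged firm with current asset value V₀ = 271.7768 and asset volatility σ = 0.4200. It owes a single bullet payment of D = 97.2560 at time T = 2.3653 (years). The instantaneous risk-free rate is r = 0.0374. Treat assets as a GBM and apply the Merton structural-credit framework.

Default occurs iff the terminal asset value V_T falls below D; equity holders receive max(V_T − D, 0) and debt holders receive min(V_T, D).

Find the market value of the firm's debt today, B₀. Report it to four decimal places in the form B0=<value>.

d₁ = [ln(V₀/D) + (r + σ²/2)T] / (σ√T)
   = [ln(271.7768/97.2560) + (0.0374 + 0.5·0.4200²)·2.3653] / (0.4200·√2.3653)
   = [1.027634 + 0.297082] / 0.645940 = 2.050834
d₂ = d₁ − σ√T = 2.050834 − 0.645940 = 1.404893
N(d₁) = 0.979858,  N(d₂) = 0.919973,  e^(−rT) = 0.915338
E₀ = V₀·N(d₁) − D·e^(−rT)·N(d₂)
   = 271.7768·0.979858 − 97.2560·0.915338·0.919973 = 184.404831
B₀ = V₀ − E₀ = 271.7768 − 184.404831 = 87.371969

B0=87.3720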